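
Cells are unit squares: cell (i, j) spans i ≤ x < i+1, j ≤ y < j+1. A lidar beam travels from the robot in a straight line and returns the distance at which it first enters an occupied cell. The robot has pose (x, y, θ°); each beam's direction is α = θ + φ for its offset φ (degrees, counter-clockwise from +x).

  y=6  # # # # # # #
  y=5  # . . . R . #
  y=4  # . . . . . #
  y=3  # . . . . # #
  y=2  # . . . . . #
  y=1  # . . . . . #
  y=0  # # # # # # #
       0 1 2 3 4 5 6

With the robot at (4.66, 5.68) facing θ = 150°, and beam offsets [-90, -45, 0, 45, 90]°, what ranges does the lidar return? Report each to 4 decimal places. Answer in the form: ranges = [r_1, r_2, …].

beam 1: φ=-90°, α=60°
  direction (0.5000, 0.8660); cell (4,5); t to first gridline: x 0.6800, y 0.3695 (then +2.0000 / +1.1547)
    (4,6) via y @ 0.3695  # hit
  → r_1 = 0.3695
beam 2: φ=-45°, α=105°
  direction (-0.2588, 0.9659); cell (4,5); t to first gridline: x 2.5500, y 0.3313 (then +3.8637 / +1.0353)
    (4,6) via y @ 0.3313  # hit
  → r_2 = 0.3313
beam 3: φ=0°, α=150°
  direction (-0.8660, 0.5000); cell (4,5); t to first gridline: x 0.7621, y 0.6400 (then +1.1547 / +2.0000)
    (4,6) via y @ 0.6400  # hit
  → r_3 = 0.6400
beam 4: φ=45°, α=195°
  direction (-0.9659, -0.2588); cell (4,5); t to first gridline: x 0.6833, y 2.6273 (then +1.0353 / +3.8637)
    (3,5) via x @ 0.6833
    (2,5) via x @ 1.7186
    (2,4) via y @ 2.6273
    (1,4) via x @ 2.7538
    (0,4) via x @ 3.7891  # hit
  → r_4 = 3.7891
beam 5: φ=90°, α=240°
  direction (-0.5000, -0.8660); cell (4,5); t to first gridline: x 1.3200, y 0.7852 (then +2.0000 / +1.1547)
    (4,4) via y @ 0.7852
    (3,4) via x @ 1.3200
    (3,3) via y @ 1.9399
    (3,2) via y @ 3.0946
    (2,2) via x @ 3.3200
    (2,1) via y @ 4.2493
    (1,1) via x @ 5.3200
    (1,0) via y @ 5.4040  # hit
  → r_5 = 5.4040

ranges = [0.3695, 0.3313, 0.6400, 3.7891, 5.4040]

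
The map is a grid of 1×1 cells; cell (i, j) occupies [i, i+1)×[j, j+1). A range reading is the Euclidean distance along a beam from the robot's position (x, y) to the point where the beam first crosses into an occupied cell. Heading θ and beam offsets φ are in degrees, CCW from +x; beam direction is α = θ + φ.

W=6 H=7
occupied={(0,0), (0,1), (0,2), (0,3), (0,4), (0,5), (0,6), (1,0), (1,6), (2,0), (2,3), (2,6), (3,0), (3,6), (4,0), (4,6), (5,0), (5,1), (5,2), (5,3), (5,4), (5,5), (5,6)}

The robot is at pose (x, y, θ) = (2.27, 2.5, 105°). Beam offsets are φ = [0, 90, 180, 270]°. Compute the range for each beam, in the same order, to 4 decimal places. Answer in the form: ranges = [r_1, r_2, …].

ranges = [0.5176, 1.3148, 1.5529, 2.8263]

beam 1: φ=0°, α=105°
  d=(-0.2588,0.9659)  start (2,2)  tX=1.0432 tY=0.5176  stride 1/|dx|=3.8637 1/|dy|=1.0353
    cross y-line → (2,3), t=0.5176 (wall)
  → r_1 = 0.5176
beam 2: φ=90°, α=195°
  d=(-0.9659,-0.2588)  start (2,2)  tX=0.2795 tY=1.9319  stride 1/|dx|=1.0353 1/|dy|=3.8637
    cross x-line → (1,2), t=0.2795
    cross x-line → (0,2), t=1.3148 (wall)
  → r_2 = 1.3148
beam 3: φ=180°, α=285°
  d=(0.2588,-0.9659)  start (2,2)  tX=2.8205 tY=0.5176  stride 1/|dx|=3.8637 1/|dy|=1.0353
    cross y-line → (2,1), t=0.5176
    cross y-line → (2,0), t=1.5529 (wall)
  → r_3 = 1.5529
beam 4: φ=270°, α=15°
  d=(0.9659,0.2588)  start (2,2)  tX=0.7558 tY=1.9319  stride 1/|dx|=1.0353 1/|dy|=3.8637
    cross x-line → (3,2), t=0.7558
    cross x-line → (4,2), t=1.7910
    cross y-line → (4,3), t=1.9319
    cross x-line → (5,3), t=2.8263 (wall)
  → r_4 = 2.8263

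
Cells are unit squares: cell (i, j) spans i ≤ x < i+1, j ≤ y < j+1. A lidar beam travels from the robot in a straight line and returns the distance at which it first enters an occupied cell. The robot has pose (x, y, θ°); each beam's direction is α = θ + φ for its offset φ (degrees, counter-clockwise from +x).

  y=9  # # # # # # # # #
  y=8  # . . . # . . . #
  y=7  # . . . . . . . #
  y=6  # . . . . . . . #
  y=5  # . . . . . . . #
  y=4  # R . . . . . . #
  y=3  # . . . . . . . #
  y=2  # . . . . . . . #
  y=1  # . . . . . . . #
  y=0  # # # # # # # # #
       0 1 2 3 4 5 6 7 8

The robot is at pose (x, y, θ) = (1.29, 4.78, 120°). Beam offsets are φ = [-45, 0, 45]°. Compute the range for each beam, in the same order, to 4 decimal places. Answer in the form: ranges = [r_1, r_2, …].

beam 1: φ=-45°, α=75°
  direction (0.2588, 0.9659); cell (1,4); t to first gridline: x 2.7432, y 0.2278 (then +3.8637 / +1.0353)
    (1,5) via y @ 0.2278
    (1,6) via y @ 1.2630
    (1,7) via y @ 2.2983
    (2,7) via x @ 2.7432
    (2,8) via y @ 3.3336
    (2,9) via y @ 4.3689  # hit
  → r_1 = 4.3689
beam 2: φ=0°, α=120°
  direction (-0.5000, 0.8660); cell (1,4); t to first gridline: x 0.5800, y 0.2540 (then +2.0000 / +1.1547)
    (1,5) via y @ 0.2540
    (0,5) via x @ 0.5800  # hit
  → r_2 = 0.5800
beam 3: φ=45°, α=165°
  direction (-0.9659, 0.2588); cell (1,4); t to first gridline: x 0.3002, y 0.8500 (then +1.0353 / +3.8637)
    (0,4) via x @ 0.3002  # hit
  → r_3 = 0.3002

ranges = [4.3689, 0.5800, 0.3002]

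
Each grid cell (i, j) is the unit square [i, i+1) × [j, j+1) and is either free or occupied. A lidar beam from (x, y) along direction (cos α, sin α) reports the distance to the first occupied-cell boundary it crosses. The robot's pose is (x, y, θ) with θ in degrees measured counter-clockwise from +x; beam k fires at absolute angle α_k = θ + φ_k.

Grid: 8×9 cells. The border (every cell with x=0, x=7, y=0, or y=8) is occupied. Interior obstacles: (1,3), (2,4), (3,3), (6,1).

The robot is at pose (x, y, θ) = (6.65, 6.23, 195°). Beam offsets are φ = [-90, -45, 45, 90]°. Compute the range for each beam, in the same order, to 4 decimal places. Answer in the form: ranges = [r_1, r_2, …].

beam 1: φ=-90°, α=105°
  direction (-0.2588, 0.9659); cell (6,6); t to first gridline: x 2.5114, y 0.7972 (then +3.8637 / +1.0353)
    (6,7) via y @ 0.7972
    (6,8) via y @ 1.8324  # hit
  → r_1 = 1.8324
beam 2: φ=-45°, α=150°
  direction (-0.8660, 0.5000); cell (6,6); t to first gridline: x 0.7506, y 1.5400 (then +1.1547 / +2.0000)
    (5,6) via x @ 0.7506
    (5,7) via y @ 1.5400
    (4,7) via x @ 1.9053
    (3,7) via x @ 3.0600
    (3,8) via y @ 3.5400  # hit
  → r_2 = 3.5400
beam 3: φ=45°, α=240°
  direction (-0.5000, -0.8660); cell (6,6); t to first gridline: x 1.3000, y 0.2656 (then +2.0000 / +1.1547)
    (6,5) via y @ 0.2656
    (5,5) via x @ 1.3000
    (5,4) via y @ 1.4203
    (5,3) via y @ 2.5750
    (4,3) via x @ 3.3000
    (4,2) via y @ 3.7297
    (4,1) via y @ 4.8844
    (3,1) via x @ 5.3000
    (3,0) via y @ 6.0391  # hit
  → r_3 = 6.0391
beam 4: φ=90°, α=285°
  direction (0.2588, -0.9659); cell (6,6); t to first gridline: x 1.3523, y 0.2381 (then +3.8637 / +1.0353)
    (6,5) via y @ 0.2381
    (6,4) via y @ 1.2734
    (7,4) via x @ 1.3523  # hit
  → r_4 = 1.3523

ranges = [1.8324, 3.5400, 6.0391, 1.3523]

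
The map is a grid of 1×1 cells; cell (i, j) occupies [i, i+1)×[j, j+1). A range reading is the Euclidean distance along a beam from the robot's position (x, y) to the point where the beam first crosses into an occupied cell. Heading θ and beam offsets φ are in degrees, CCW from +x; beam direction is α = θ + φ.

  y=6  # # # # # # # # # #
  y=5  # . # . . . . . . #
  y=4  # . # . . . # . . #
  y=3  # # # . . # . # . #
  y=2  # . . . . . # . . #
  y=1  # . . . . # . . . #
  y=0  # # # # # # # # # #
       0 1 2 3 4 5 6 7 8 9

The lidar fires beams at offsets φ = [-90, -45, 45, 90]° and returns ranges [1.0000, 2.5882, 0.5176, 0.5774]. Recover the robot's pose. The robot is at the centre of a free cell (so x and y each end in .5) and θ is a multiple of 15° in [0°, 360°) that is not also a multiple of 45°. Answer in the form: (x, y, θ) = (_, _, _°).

Enumerate (i+0.5, j+0.5, θ) over the 31 free cells and 16 admissible headings. For each, cast all 4 beams and compare to the given ranges.
  (1.5, 5.5, 75°): beam 1 = 0.5176 ≠ 1.0000 ✗
  (7.5, 1.5, 345°): beam 1 = 0.5176 ≠ 1.0000 ✗
  (6.5, 3.5, 195°): beam 1 = 0.5176 ≠ 1.0000 ✗
  (1.5, 5.5, 285°): beam 1 = 0.5176 ≠ 1.0000 ✗
  …
  (6.5, 1.5, 60°): r_1=1.0000, r_2=2.5882, r_3=0.5176, r_4=0.5774 — all match ✓
Only this pose fits every beam.

(x, y, θ) = (6.5, 1.5, 60°)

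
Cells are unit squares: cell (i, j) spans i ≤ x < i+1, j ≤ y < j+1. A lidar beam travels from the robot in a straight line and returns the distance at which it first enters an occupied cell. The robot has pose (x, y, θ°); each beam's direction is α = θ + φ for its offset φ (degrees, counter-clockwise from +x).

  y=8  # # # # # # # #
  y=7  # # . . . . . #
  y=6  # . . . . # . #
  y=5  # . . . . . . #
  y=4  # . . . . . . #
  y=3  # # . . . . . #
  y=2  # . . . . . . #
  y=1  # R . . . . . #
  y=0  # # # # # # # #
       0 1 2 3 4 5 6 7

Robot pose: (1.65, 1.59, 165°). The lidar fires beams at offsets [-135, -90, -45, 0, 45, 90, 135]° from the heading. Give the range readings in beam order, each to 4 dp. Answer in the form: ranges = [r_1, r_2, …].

ranges = [6.1776, 6.6361, 1.3000, 0.6729, 0.7506, 0.6108, 0.6813]

beam 1: φ=-135°, α=30°
  direction (0.8660, 0.5000); cell (1,1); t to first gridline: x 0.4041, y 0.8200 (then +1.1547 / +2.0000)
    (2,1) via x @ 0.4041
    (2,2) via y @ 0.8200
    (3,2) via x @ 1.5588
    (4,2) via x @ 2.7135
    (4,3) via y @ 2.8200
    (5,3) via x @ 3.8682
    (5,4) via y @ 4.8200
    (6,4) via x @ 5.0229
    (7,4) via x @ 6.1776  # hit
  → r_1 = 6.1776
beam 2: φ=-90°, α=75°
  direction (0.2588, 0.9659); cell (1,1); t to first gridline: x 1.3523, y 0.4245 (then +3.8637 / +1.0353)
    (1,2) via y @ 0.4245
    (2,2) via x @ 1.3523
    (2,3) via y @ 1.4597
    (2,4) via y @ 2.4950
    (2,5) via y @ 3.5303
    (2,6) via y @ 4.5656
    (3,6) via x @ 5.2160
    (3,7) via y @ 5.6008
    (3,8) via y @ 6.6361  # hit
  → r_2 = 6.6361
beam 3: φ=-45°, α=120°
  direction (-0.5000, 0.8660); cell (1,1); t to first gridline: x 1.3000, y 0.4734 (then +2.0000 / +1.1547)
    (1,2) via y @ 0.4734
    (0,2) via x @ 1.3000  # hit
  → r_3 = 1.3000
beam 4: φ=0°, α=165°
  direction (-0.9659, 0.2588); cell (1,1); t to first gridline: x 0.6729, y 1.5841 (then +1.0353 / +3.8637)
    (0,1) via x @ 0.6729  # hit
  → r_4 = 0.6729
beam 5: φ=45°, α=210°
  direction (-0.8660, -0.5000); cell (1,1); t to first gridline: x 0.7506, y 1.1800 (then +1.1547 / +2.0000)
    (0,1) via x @ 0.7506  # hit
  → r_5 = 0.7506
beam 6: φ=90°, α=255°
  direction (-0.2588, -0.9659); cell (1,1); t to first gridline: x 2.5114, y 0.6108 (then +3.8637 / +1.0353)
    (1,0) via y @ 0.6108  # hit
  → r_6 = 0.6108
beam 7: φ=135°, α=300°
  direction (0.5000, -0.8660); cell (1,1); t to first gridline: x 0.7000, y 0.6813 (then +2.0000 / +1.1547)
    (1,0) via y @ 0.6813  # hit
  → r_7 = 0.6813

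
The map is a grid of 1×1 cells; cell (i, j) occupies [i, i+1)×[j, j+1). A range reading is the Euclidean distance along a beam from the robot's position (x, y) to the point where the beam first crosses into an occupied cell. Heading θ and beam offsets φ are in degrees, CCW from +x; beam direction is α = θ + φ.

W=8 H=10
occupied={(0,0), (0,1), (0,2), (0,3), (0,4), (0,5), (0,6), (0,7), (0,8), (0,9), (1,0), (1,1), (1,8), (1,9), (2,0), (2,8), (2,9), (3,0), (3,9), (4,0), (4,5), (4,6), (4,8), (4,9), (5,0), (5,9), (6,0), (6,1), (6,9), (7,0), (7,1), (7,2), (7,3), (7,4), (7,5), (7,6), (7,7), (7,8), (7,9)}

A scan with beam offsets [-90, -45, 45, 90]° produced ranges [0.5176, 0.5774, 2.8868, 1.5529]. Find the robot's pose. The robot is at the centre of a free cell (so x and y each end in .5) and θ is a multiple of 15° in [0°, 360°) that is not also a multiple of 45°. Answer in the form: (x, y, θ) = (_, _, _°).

(x, y, θ) = (6.5, 6.5, 75°)

Enumerate (i+0.5, j+0.5, θ) over the 41 free cells and 16 admissible headings. For each, cast all 4 beams and compare to the given ranges.
  (6.5, 4.5, 195°): beam 1 = 4.6587 ≠ 0.5176 ✗
  (1.5, 2.5, 30°): beam 1 = 0.5774 ≠ 0.5176 ✗
  (6.5, 3.5, 210°): beam 1 = 3.0000 ≠ 0.5176 ✗
  (5.5, 1.5, 30°): beam 1 = 0.5774 ≠ 0.5176 ✗
  (2.5, 5.5, 330°): beam 1 = 3.0000 ≠ 0.5176 ✗
  …
  (6.5, 6.5, 75°): r_1=0.5176, r_2=0.5774, r_3=2.8868, r_4=1.5529 — all match ✓
No second candidate reproduces the full scan.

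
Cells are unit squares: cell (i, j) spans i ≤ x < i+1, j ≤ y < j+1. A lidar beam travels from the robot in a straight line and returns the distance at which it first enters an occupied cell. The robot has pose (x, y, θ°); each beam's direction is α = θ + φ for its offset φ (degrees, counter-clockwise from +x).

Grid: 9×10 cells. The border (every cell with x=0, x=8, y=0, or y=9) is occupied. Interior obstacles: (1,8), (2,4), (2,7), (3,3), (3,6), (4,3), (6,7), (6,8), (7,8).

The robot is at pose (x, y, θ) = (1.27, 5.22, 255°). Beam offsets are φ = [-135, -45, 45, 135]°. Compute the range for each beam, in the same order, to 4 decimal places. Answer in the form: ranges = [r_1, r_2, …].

ranges = [0.5400, 0.3118, 4.8728, 1.9976]

beam 1: φ=-135°, α=120°
  dir = (cos 120°, sin 120°) = (-0.5000, 0.8660); from cell (1,5)
  next x-line at t=0.5400, next y-line at t=0.9007; Δt_x=2.0000, Δt_y=1.1547
    x: enter (0,5) at t=0.5400 ← occupied
  → r_1 = 0.5400
beam 2: φ=-45°, α=210°
  dir = (cos 210°, sin 210°) = (-0.8660, -0.5000); from cell (1,5)
  next x-line at t=0.3118, next y-line at t=0.4400; Δt_x=1.1547, Δt_y=2.0000
    x: enter (0,5) at t=0.3118 ← occupied
  → r_2 = 0.3118
beam 3: φ=45°, α=300°
  dir = (cos 300°, sin 300°) = (0.5000, -0.8660); from cell (1,5)
  next x-line at t=1.4600, next y-line at t=0.2540; Δt_x=2.0000, Δt_y=1.1547
    y: enter (1,4) at t=0.2540
    y: enter (1,3) at t=1.4087
    x: enter (2,3) at t=1.4600
    y: enter (2,2) at t=2.5634
    x: enter (3,2) at t=3.4600
    y: enter (3,1) at t=3.7181
    y: enter (3,0) at t=4.8728 ← occupied
  → r_3 = 4.8728
beam 4: φ=135°, α=30°
  dir = (cos 30°, sin 30°) = (0.8660, 0.5000); from cell (1,5)
  next x-line at t=0.8429, next y-line at t=1.5600; Δt_x=1.1547, Δt_y=2.0000
    x: enter (2,5) at t=0.8429
    y: enter (2,6) at t=1.5600
    x: enter (3,6) at t=1.9976 ← occupied
  → r_4 = 1.9976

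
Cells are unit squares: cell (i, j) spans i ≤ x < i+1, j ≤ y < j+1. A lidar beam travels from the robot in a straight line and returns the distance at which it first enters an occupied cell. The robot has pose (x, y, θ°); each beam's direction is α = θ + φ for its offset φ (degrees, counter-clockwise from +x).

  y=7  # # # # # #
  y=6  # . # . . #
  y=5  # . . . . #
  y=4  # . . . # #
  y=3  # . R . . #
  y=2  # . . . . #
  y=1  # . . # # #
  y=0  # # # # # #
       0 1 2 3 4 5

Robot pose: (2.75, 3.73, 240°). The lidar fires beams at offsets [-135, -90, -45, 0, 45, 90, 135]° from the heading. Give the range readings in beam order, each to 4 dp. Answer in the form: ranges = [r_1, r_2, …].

ranges = [2.3501, 2.0207, 1.8117, 3.1523, 1.7910, 2.5981, 1.2941]

beam 1: φ=-135°, α=105°
  dir = (cos 105°, sin 105°) = (-0.2588, 0.9659); from cell (2,3)
  next x-line at t=2.8978, next y-line at t=0.2795; Δt_x=3.8637, Δt_y=1.0353
    y: enter (2,4) at t=0.2795
    y: enter (2,5) at t=1.3148
    y: enter (2,6) at t=2.3501 ← occupied
  → r_1 = 2.3501
beam 2: φ=-90°, α=150°
  dir = (cos 150°, sin 150°) = (-0.8660, 0.5000); from cell (2,3)
  next x-line at t=0.8660, next y-line at t=0.5400; Δt_x=1.1547, Δt_y=2.0000
    y: enter (2,4) at t=0.5400
    x: enter (1,4) at t=0.8660
    x: enter (0,4) at t=2.0207 ← occupied
  → r_2 = 2.0207
beam 3: φ=-45°, α=195°
  dir = (cos 195°, sin 195°) = (-0.9659, -0.2588); from cell (2,3)
  next x-line at t=0.7765, next y-line at t=2.8205; Δt_x=1.0353, Δt_y=3.8637
    x: enter (1,3) at t=0.7765
    x: enter (0,3) at t=1.8117 ← occupied
  → r_3 = 1.8117
beam 4: φ=0°, α=240°
  dir = (cos 240°, sin 240°) = (-0.5000, -0.8660); from cell (2,3)
  next x-line at t=1.5000, next y-line at t=0.8429; Δt_x=2.0000, Δt_y=1.1547
    y: enter (2,2) at t=0.8429
    x: enter (1,2) at t=1.5000
    y: enter (1,1) at t=1.9976
    y: enter (1,0) at t=3.1523 ← occupied
  → r_4 = 3.1523
beam 5: φ=45°, α=285°
  dir = (cos 285°, sin 285°) = (0.2588, -0.9659); from cell (2,3)
  next x-line at t=0.9659, next y-line at t=0.7558; Δt_x=3.8637, Δt_y=1.0353
    y: enter (2,2) at t=0.7558
    x: enter (3,2) at t=0.9659
    y: enter (3,1) at t=1.7910 ← occupied
  → r_5 = 1.7910
beam 6: φ=90°, α=330°
  dir = (cos 330°, sin 330°) = (0.8660, -0.5000); from cell (2,3)
  next x-line at t=0.2887, next y-line at t=1.4600; Δt_x=1.1547, Δt_y=2.0000
    x: enter (3,3) at t=0.2887
    x: enter (4,3) at t=1.4434
    y: enter (4,2) at t=1.4600
    x: enter (5,2) at t=2.5981 ← occupied
  → r_6 = 2.5981
beam 7: φ=135°, α=15°
  dir = (cos 15°, sin 15°) = (0.9659, 0.2588); from cell (2,3)
  next x-line at t=0.2588, next y-line at t=1.0432; Δt_x=1.0353, Δt_y=3.8637
    x: enter (3,3) at t=0.2588
    y: enter (3,4) at t=1.0432
    x: enter (4,4) at t=1.2941 ← occupied
  → r_7 = 1.2941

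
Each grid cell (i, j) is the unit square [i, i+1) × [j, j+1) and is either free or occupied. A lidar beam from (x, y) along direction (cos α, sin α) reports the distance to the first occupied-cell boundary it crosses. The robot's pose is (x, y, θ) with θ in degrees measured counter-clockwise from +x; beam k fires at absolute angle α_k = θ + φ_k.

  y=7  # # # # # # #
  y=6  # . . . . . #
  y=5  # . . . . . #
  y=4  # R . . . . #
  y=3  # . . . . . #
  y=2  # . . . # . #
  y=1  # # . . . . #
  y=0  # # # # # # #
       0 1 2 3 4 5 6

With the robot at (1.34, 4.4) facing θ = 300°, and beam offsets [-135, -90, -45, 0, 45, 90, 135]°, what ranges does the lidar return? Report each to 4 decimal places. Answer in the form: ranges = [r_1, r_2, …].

ranges = [0.3520, 0.3926, 1.3137, 3.9260, 4.8244, 5.2000, 2.6917]

beam 1: φ=-135°, α=165°
  dir = (cos 165°, sin 165°) = (-0.9659, 0.2588); from cell (1,4)
  next x-line at t=0.3520, next y-line at t=2.3182; Δt_x=1.0353, Δt_y=3.8637
    x: enter (0,4) at t=0.3520 ← occupied
  → r_1 = 0.3520
beam 2: φ=-90°, α=210°
  dir = (cos 210°, sin 210°) = (-0.8660, -0.5000); from cell (1,4)
  next x-line at t=0.3926, next y-line at t=0.8000; Δt_x=1.1547, Δt_y=2.0000
    x: enter (0,4) at t=0.3926 ← occupied
  → r_2 = 0.3926
beam 3: φ=-45°, α=255°
  dir = (cos 255°, sin 255°) = (-0.2588, -0.9659); from cell (1,4)
  next x-line at t=1.3137, next y-line at t=0.4141; Δt_x=3.8637, Δt_y=1.0353
    y: enter (1,3) at t=0.4141
    x: enter (0,3) at t=1.3137 ← occupied
  → r_3 = 1.3137
beam 4: φ=0°, α=300°
  dir = (cos 300°, sin 300°) = (0.5000, -0.8660); from cell (1,4)
  next x-line at t=1.3200, next y-line at t=0.4619; Δt_x=2.0000, Δt_y=1.1547
    y: enter (1,3) at t=0.4619
    x: enter (2,3) at t=1.3200
    y: enter (2,2) at t=1.6166
    y: enter (2,1) at t=2.7713
    x: enter (3,1) at t=3.3200
    y: enter (3,0) at t=3.9260 ← occupied
  → r_4 = 3.9260
beam 5: φ=45°, α=345°
  dir = (cos 345°, sin 345°) = (0.9659, -0.2588); from cell (1,4)
  next x-line at t=0.6833, next y-line at t=1.5455; Δt_x=1.0353, Δt_y=3.8637
    x: enter (2,4) at t=0.6833
    y: enter (2,3) at t=1.5455
    x: enter (3,3) at t=1.7186
    x: enter (4,3) at t=2.7538
    x: enter (5,3) at t=3.7891
    x: enter (6,3) at t=4.8244 ← occupied
  → r_5 = 4.8244
beam 6: φ=90°, α=30°
  dir = (cos 30°, sin 30°) = (0.8660, 0.5000); from cell (1,4)
  next x-line at t=0.7621, next y-line at t=1.2000; Δt_x=1.1547, Δt_y=2.0000
    x: enter (2,4) at t=0.7621
    y: enter (2,5) at t=1.2000
    x: enter (3,5) at t=1.9168
    x: enter (4,5) at t=3.0715
    y: enter (4,6) at t=3.2000
    x: enter (5,6) at t=4.2262
    y: enter (5,7) at t=5.2000 ← occupied
  → r_6 = 5.2000
beam 7: φ=135°, α=75°
  dir = (cos 75°, sin 75°) = (0.2588, 0.9659); from cell (1,4)
  next x-line at t=2.5500, next y-line at t=0.6212; Δt_x=3.8637, Δt_y=1.0353
    y: enter (1,5) at t=0.6212
    y: enter (1,6) at t=1.6564
    x: enter (2,6) at t=2.5500
    y: enter (2,7) at t=2.6917 ← occupied
  → r_7 = 2.6917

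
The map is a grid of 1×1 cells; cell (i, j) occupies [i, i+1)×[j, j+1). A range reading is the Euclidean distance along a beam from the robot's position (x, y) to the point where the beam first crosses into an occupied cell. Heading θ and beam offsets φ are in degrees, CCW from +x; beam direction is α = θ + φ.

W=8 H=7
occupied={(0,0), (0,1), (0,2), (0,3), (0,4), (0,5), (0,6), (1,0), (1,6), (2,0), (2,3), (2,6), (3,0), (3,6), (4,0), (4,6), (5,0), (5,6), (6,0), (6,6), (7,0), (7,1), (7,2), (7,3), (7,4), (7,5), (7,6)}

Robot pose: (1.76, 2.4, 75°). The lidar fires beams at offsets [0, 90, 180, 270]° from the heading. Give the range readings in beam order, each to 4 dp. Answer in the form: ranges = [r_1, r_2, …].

ranges = [0.9273, 0.7868, 1.4494, 5.4092]

beam 1: φ=0°, α=75°
  cosα=0.2588 sinα=0.9659 | (1,2) | tMaxX 0.9273 tMaxY 0.6212 | tΔX 3.8637 tΔY 1.0353
    t=0.6212 [y] (1,3)
    t=0.9273 [x] (2,3) — stop
  → r_1 = 0.9273
beam 2: φ=90°, α=165°
  cosα=-0.9659 sinα=0.2588 | (1,2) | tMaxX 0.7868 tMaxY 2.3182 | tΔX 1.0353 tΔY 3.8637
    t=0.7868 [x] (0,2) — stop
  → r_2 = 0.7868
beam 3: φ=180°, α=255°
  cosα=-0.2588 sinα=-0.9659 | (1,2) | tMaxX 2.9364 tMaxY 0.4141 | tΔX 3.8637 tΔY 1.0353
    t=0.4141 [y] (1,1)
    t=1.4494 [y] (1,0) — stop
  → r_3 = 1.4494
beam 4: φ=270°, α=345°
  cosα=0.9659 sinα=-0.2588 | (1,2) | tMaxX 0.2485 tMaxY 1.5455 | tΔX 1.0353 tΔY 3.8637
    t=0.2485 [x] (2,2)
    t=1.2837 [x] (3,2)
    t=1.5455 [y] (3,1)
    t=2.3190 [x] (4,1)
    t=3.3543 [x] (5,1)
    t=4.3896 [x] (6,1)
    t=5.4092 [y] (6,0) — stop
  → r_4 = 5.4092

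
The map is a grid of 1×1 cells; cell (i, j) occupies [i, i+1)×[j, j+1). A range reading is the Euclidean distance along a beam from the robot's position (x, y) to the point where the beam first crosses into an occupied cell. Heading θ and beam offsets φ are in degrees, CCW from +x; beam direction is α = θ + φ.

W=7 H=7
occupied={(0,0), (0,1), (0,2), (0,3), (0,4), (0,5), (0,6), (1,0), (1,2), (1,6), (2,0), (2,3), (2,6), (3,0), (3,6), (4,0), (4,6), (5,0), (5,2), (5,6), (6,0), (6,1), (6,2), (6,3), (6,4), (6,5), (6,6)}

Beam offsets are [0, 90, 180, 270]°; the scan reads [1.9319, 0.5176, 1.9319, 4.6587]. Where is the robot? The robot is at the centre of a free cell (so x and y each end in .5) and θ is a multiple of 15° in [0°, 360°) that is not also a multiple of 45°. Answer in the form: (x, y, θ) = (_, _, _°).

(x, y, θ) = (3.5, 1.5, 165°)

The pose lattice has 22·16 = 352 candidates. Test each by forward raycasting.
  (3.5, 2.5, 330°): beam 1 = 2.8868 ≠ 1.9319 ✗
  (1.5, 4.5, 195°): beam 1 = 0.5176 ≠ 1.9319 ✗
  (3.5, 5.5, 330°): beam 1 = 2.8868 ≠ 1.9319 ✗
  (4.5, 5.5, 330°): beam 1 = 1.7321 ≠ 1.9319 ✗
  …
  (3.5, 1.5, 165°): r_1=1.9319, r_2=0.5176, r_3=1.9319, r_4=4.6587 — all match ✓
Only this pose fits every beam.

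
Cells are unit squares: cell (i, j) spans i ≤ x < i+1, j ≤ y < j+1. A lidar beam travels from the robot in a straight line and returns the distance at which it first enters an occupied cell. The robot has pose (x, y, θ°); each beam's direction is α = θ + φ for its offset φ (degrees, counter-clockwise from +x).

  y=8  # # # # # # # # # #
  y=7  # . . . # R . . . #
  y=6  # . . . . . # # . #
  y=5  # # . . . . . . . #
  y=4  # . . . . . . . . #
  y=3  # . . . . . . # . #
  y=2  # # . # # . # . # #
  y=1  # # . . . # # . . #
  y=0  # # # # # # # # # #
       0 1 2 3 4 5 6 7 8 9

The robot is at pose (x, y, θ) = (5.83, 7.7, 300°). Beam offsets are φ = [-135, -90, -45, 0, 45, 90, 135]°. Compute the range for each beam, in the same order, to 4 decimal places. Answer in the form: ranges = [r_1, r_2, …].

beam 1: φ=-135°, α=165°
  dir = (cos 165°, sin 165°) = (-0.9659, 0.2588); from cell (5,7)
  next x-line at t=0.8593, next y-line at t=1.1591; Δt_x=1.0353, Δt_y=3.8637
    x: enter (4,7) at t=0.8593 ← occupied
  → r_1 = 0.8593
beam 2: φ=-90°, α=210°
  dir = (cos 210°, sin 210°) = (-0.8660, -0.5000); from cell (5,7)
  next x-line at t=0.9584, next y-line at t=1.4000; Δt_x=1.1547, Δt_y=2.0000
    x: enter (4,7) at t=0.9584 ← occupied
  → r_2 = 0.9584
beam 3: φ=-45°, α=255°
  dir = (cos 255°, sin 255°) = (-0.2588, -0.9659); from cell (5,7)
  next x-line at t=3.2069, next y-line at t=0.7247; Δt_x=3.8637, Δt_y=1.0353
    y: enter (5,6) at t=0.7247
    y: enter (5,5) at t=1.7600
    y: enter (5,4) at t=2.7952
    x: enter (4,4) at t=3.2069
    y: enter (4,3) at t=3.8305
    y: enter (4,2) at t=4.8658 ← occupied
  → r_3 = 4.8658
beam 4: φ=0°, α=300°
  dir = (cos 300°, sin 300°) = (0.5000, -0.8660); from cell (5,7)
  next x-line at t=0.3400, next y-line at t=0.8083; Δt_x=2.0000, Δt_y=1.1547
    x: enter (6,7) at t=0.3400
    y: enter (6,6) at t=0.8083 ← occupied
  → r_4 = 0.8083
beam 5: φ=45°, α=345°
  dir = (cos 345°, sin 345°) = (0.9659, -0.2588); from cell (5,7)
  next x-line at t=0.1760, next y-line at t=2.7046; Δt_x=1.0353, Δt_y=3.8637
    x: enter (6,7) at t=0.1760
    x: enter (7,7) at t=1.2113
    x: enter (8,7) at t=2.2465
    y: enter (8,6) at t=2.7046
    x: enter (9,6) at t=3.2818 ← occupied
  → r_5 = 3.2818
beam 6: φ=90°, α=30°
  dir = (cos 30°, sin 30°) = (0.8660, 0.5000); from cell (5,7)
  next x-line at t=0.1963, next y-line at t=0.6000; Δt_x=1.1547, Δt_y=2.0000
    x: enter (6,7) at t=0.1963
    y: enter (6,8) at t=0.6000 ← occupied
  → r_6 = 0.6000
beam 7: φ=135°, α=75°
  dir = (cos 75°, sin 75°) = (0.2588, 0.9659); from cell (5,7)
  next x-line at t=0.6568, next y-line at t=0.3106; Δt_x=3.8637, Δt_y=1.0353
    y: enter (5,8) at t=0.3106 ← occupied
  → r_7 = 0.3106

ranges = [0.8593, 0.9584, 4.8658, 0.8083, 3.2818, 0.6000, 0.3106]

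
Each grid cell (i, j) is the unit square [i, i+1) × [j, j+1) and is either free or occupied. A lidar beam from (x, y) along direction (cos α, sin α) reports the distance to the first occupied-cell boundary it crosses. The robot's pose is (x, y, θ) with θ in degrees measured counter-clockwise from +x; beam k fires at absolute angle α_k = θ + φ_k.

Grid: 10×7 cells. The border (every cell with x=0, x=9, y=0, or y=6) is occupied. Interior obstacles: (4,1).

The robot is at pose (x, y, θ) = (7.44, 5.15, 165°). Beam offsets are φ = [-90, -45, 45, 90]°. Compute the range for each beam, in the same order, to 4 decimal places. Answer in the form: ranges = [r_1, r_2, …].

ranges = [0.8800, 0.9815, 7.4363, 4.2964]

beam 1: φ=-90°, α=75°
  direction (0.2588, 0.9659); cell (7,5); t to first gridline: x 2.1637, y 0.8800 (then +3.8637 / +1.0353)
    (7,6) via y @ 0.8800  # hit
  → r_1 = 0.8800
beam 2: φ=-45°, α=120°
  direction (-0.5000, 0.8660); cell (7,5); t to first gridline: x 0.8800, y 0.9815 (then +2.0000 / +1.1547)
    (6,5) via x @ 0.8800
    (6,6) via y @ 0.9815  # hit
  → r_2 = 0.9815
beam 3: φ=45°, α=210°
  direction (-0.8660, -0.5000); cell (7,5); t to first gridline: x 0.5081, y 0.3000 (then +1.1547 / +2.0000)
    (7,4) via y @ 0.3000
    (6,4) via x @ 0.5081
    (5,4) via x @ 1.6628
    (5,3) via y @ 2.3000
    (4,3) via x @ 2.8175
    (3,3) via x @ 3.9722
    (3,2) via y @ 4.3000
    (2,2) via x @ 5.1269
    (1,2) via x @ 6.2816
    (1,1) via y @ 6.3000
    (0,1) via x @ 7.4363  # hit
  → r_3 = 7.4363
beam 4: φ=90°, α=255°
  direction (-0.2588, -0.9659); cell (7,5); t to first gridline: x 1.7000, y 0.1553 (then +3.8637 / +1.0353)
    (7,4) via y @ 0.1553
    (7,3) via y @ 1.1906
    (6,3) via x @ 1.7000
    (6,2) via y @ 2.2258
    (6,1) via y @ 3.2611
    (6,0) via y @ 4.2964  # hit
  → r_4 = 4.2964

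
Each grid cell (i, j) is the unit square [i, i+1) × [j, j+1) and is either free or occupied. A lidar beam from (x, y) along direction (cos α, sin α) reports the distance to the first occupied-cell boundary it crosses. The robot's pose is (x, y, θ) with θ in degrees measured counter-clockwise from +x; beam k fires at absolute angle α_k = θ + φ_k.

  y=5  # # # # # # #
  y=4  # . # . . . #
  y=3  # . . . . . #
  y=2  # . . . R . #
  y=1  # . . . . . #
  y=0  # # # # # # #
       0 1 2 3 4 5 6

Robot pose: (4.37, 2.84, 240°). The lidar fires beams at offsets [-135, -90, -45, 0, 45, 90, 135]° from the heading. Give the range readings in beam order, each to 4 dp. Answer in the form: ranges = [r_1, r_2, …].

beam 1: φ=-135°, α=105°
  d=(-0.2588,0.9659)  start (4,2)  tX=1.4296 tY=0.1656  stride 1/|dx|=3.8637 1/|dy|=1.0353
    cross y-line → (4,3), t=0.1656
    cross y-line → (4,4), t=1.2009
    cross x-line → (3,4), t=1.4296
    cross y-line → (3,5), t=2.2362 (wall)
  → r_1 = 2.2362
beam 2: φ=-90°, α=150°
  d=(-0.8660,0.5000)  start (4,2)  tX=0.4272 tY=0.3200  stride 1/|dx|=1.1547 1/|dy|=2.0000
    cross y-line → (4,3), t=0.3200
    cross x-line → (3,3), t=0.4272
    cross x-line → (2,3), t=1.5819
    cross y-line → (2,4), t=2.3200 (wall)
  → r_2 = 2.3200
beam 3: φ=-45°, α=195°
  d=(-0.9659,-0.2588)  start (4,2)  tX=0.3831 tY=3.2455  stride 1/|dx|=1.0353 1/|dy|=3.8637
    cross x-line → (3,2), t=0.3831
    cross x-line → (2,2), t=1.4183
    cross x-line → (1,2), t=2.4536
    cross y-line → (1,1), t=3.2455
    cross x-line → (0,1), t=3.4889 (wall)
  → r_3 = 3.4889
beam 4: φ=0°, α=240°
  d=(-0.5000,-0.8660)  start (4,2)  tX=0.7400 tY=0.9699  stride 1/|dx|=2.0000 1/|dy|=1.1547
    cross x-line → (3,2), t=0.7400
    cross y-line → (3,1), t=0.9699
    cross y-line → (3,0), t=2.1246 (wall)
  → r_4 = 2.1246
beam 5: φ=45°, α=285°
  d=(0.2588,-0.9659)  start (4,2)  tX=2.4341 tY=0.8696  stride 1/|dx|=3.8637 1/|dy|=1.0353
    cross y-line → (4,1), t=0.8696
    cross y-line → (4,0), t=1.9049 (wall)
  → r_5 = 1.9049
beam 6: φ=90°, α=330°
  d=(0.8660,-0.5000)  start (4,2)  tX=0.7275 tY=1.6800  stride 1/|dx|=1.1547 1/|dy|=2.0000
    cross x-line → (5,2), t=0.7275
    cross y-line → (5,1), t=1.6800
    cross x-line → (6,1), t=1.8822 (wall)
  → r_6 = 1.8822
beam 7: φ=135°, α=15°
  d=(0.9659,0.2588)  start (4,2)  tX=0.6522 tY=0.6182  stride 1/|dx|=1.0353 1/|dy|=3.8637
    cross y-line → (4,3), t=0.6182
    cross x-line → (5,3), t=0.6522
    cross x-line → (6,3), t=1.6875 (wall)
  → r_7 = 1.6875

ranges = [2.2362, 2.3200, 3.4889, 2.1246, 1.9049, 1.8822, 1.6875]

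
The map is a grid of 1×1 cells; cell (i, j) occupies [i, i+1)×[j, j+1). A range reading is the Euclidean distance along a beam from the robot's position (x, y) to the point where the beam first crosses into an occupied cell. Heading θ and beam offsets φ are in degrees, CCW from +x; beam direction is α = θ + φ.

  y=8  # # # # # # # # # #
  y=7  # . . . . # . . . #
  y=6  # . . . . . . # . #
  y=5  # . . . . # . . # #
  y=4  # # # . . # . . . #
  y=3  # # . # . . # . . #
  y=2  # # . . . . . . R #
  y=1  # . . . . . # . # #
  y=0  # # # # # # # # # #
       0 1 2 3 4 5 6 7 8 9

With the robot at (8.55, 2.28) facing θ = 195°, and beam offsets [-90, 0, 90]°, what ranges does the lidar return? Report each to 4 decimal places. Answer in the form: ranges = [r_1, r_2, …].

ranges = [3.8512, 1.6047, 0.2899]

beam 1: φ=-90°, α=105°
  dir = (cos 105°, sin 105°) = (-0.2588, 0.9659); from cell (8,2)
  next x-line at t=2.1250, next y-line at t=0.7454; Δt_x=3.8637, Δt_y=1.0353
    y: enter (8,3) at t=0.7454
    y: enter (8,4) at t=1.7807
    x: enter (7,4) at t=2.1250
    y: enter (7,5) at t=2.8160
    y: enter (7,6) at t=3.8512 ← occupied
  → r_1 = 3.8512
beam 2: φ=0°, α=195°
  dir = (cos 195°, sin 195°) = (-0.9659, -0.2588); from cell (8,2)
  next x-line at t=0.5694, next y-line at t=1.0818; Δt_x=1.0353, Δt_y=3.8637
    x: enter (7,2) at t=0.5694
    y: enter (7,1) at t=1.0818
    x: enter (6,1) at t=1.6047 ← occupied
  → r_2 = 1.6047
beam 3: φ=90°, α=285°
  dir = (cos 285°, sin 285°) = (0.2588, -0.9659); from cell (8,2)
  next x-line at t=1.7387, next y-line at t=0.2899; Δt_x=3.8637, Δt_y=1.0353
    y: enter (8,1) at t=0.2899 ← occupied
  → r_3 = 0.2899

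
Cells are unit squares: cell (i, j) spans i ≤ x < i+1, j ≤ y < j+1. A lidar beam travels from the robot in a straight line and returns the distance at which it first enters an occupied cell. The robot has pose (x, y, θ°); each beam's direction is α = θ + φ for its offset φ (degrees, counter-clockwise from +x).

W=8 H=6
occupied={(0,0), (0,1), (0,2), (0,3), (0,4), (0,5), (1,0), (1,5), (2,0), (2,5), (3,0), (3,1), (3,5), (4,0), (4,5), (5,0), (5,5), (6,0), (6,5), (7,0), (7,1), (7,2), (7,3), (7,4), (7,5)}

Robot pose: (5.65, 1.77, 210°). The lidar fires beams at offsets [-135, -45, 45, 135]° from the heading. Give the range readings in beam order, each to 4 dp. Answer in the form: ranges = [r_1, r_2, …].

beam 1: φ=-135°, α=75°
  direction (0.2588, 0.9659); cell (5,1); t to first gridline: x 1.3523, y 0.2381 (then +3.8637 / +1.0353)
    (5,2) via y @ 0.2381
    (5,3) via y @ 1.2734
    (6,3) via x @ 1.3523
    (6,4) via y @ 2.3087
    (6,5) via y @ 3.3439  # hit
  → r_1 = 3.3439
beam 2: φ=-45°, α=165°
  direction (-0.9659, 0.2588); cell (5,1); t to first gridline: x 0.6729, y 0.8887 (then +1.0353 / +3.8637)
    (4,1) via x @ 0.6729
    (4,2) via y @ 0.8887
    (3,2) via x @ 1.7082
    (2,2) via x @ 2.7435
    (1,2) via x @ 3.7788
    (1,3) via y @ 4.7524
    (0,3) via x @ 4.8140  # hit
  → r_2 = 4.8140
beam 3: φ=45°, α=255°
  direction (-0.2588, -0.9659); cell (5,1); t to first gridline: x 2.5114, y 0.7972 (then +3.8637 / +1.0353)
    (5,0) via y @ 0.7972  # hit
  → r_3 = 0.7972
beam 4: φ=135°, α=345°
  direction (0.9659, -0.2588); cell (5,1); t to first gridline: x 0.3623, y 2.9751 (then +1.0353 / +3.8637)
    (6,1) via x @ 0.3623
    (7,1) via x @ 1.3976  # hit
  → r_4 = 1.3976

ranges = [3.3439, 4.8140, 0.7972, 1.3976]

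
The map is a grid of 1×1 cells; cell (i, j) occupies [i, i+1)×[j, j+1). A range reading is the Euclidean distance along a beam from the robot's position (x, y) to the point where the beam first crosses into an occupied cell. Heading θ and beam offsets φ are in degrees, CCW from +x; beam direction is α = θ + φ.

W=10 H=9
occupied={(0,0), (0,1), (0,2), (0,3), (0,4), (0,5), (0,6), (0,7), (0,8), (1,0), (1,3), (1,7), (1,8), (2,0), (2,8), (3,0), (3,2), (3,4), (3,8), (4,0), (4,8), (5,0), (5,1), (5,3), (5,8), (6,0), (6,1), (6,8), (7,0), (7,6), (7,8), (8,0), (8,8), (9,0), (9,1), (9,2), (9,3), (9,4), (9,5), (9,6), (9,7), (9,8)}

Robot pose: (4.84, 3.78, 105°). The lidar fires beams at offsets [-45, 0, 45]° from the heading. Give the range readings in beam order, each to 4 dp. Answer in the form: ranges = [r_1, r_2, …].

ranges = [4.8728, 4.3689, 0.9699]

beam 1: φ=-45°, α=60°
  direction (0.5000, 0.8660); cell (4,3); t to first gridline: x 0.3200, y 0.2540 (then +2.0000 / +1.1547)
    (4,4) via y @ 0.2540
    (5,4) via x @ 0.3200
    (5,5) via y @ 1.4087
    (6,5) via x @ 2.3200
    (6,6) via y @ 2.5634
    (6,7) via y @ 3.7181
    (7,7) via x @ 4.3200
    (7,8) via y @ 4.8728  # hit
  → r_1 = 4.8728
beam 2: φ=0°, α=105°
  direction (-0.2588, 0.9659); cell (4,3); t to first gridline: x 3.2455, y 0.2278 (then +3.8637 / +1.0353)
    (4,4) via y @ 0.2278
    (4,5) via y @ 1.2630
    (4,6) via y @ 2.2983
    (3,6) via x @ 3.2455
    (3,7) via y @ 3.3336
    (3,8) via y @ 4.3689  # hit
  → r_2 = 4.3689
beam 3: φ=45°, α=150°
  direction (-0.8660, 0.5000); cell (4,3); t to first gridline: x 0.9699, y 0.4400 (then +1.1547 / +2.0000)
    (4,4) via y @ 0.4400
    (3,4) via x @ 0.9699  # hit
  → r_3 = 0.9699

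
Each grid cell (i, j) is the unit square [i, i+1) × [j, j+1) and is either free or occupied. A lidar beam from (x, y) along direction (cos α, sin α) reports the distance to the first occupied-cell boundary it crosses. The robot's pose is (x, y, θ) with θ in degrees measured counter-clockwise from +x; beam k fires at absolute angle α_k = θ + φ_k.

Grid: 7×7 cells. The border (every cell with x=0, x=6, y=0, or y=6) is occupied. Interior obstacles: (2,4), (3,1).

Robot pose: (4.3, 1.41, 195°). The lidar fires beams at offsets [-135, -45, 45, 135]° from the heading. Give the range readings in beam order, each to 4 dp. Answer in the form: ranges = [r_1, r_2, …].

beam 1: φ=-135°, α=60°
  direction (0.5000, 0.8660); cell (4,1); t to first gridline: x 1.4000, y 0.6813 (then +2.0000 / +1.1547)
    (4,2) via y @ 0.6813
    (5,2) via x @ 1.4000
    (5,3) via y @ 1.8360
    (5,4) via y @ 2.9907
    (6,4) via x @ 3.4000  # hit
  → r_1 = 3.4000
beam 2: φ=-45°, α=150°
  direction (-0.8660, 0.5000); cell (4,1); t to first gridline: x 0.3464, y 1.1800 (then +1.1547 / +2.0000)
    (3,1) via x @ 0.3464  # hit
  → r_2 = 0.3464
beam 3: φ=45°, α=240°
  direction (-0.5000, -0.8660); cell (4,1); t to first gridline: x 0.6000, y 0.4734 (then +2.0000 / +1.1547)
    (4,0) via y @ 0.4734  # hit
  → r_3 = 0.4734
beam 4: φ=135°, α=330°
  direction (0.8660, -0.5000); cell (4,1); t to first gridline: x 0.8083, y 0.8200 (then +1.1547 / +2.0000)
    (5,1) via x @ 0.8083
    (5,0) via y @ 0.8200  # hit
  → r_4 = 0.8200

ranges = [3.4000, 0.3464, 0.4734, 0.8200]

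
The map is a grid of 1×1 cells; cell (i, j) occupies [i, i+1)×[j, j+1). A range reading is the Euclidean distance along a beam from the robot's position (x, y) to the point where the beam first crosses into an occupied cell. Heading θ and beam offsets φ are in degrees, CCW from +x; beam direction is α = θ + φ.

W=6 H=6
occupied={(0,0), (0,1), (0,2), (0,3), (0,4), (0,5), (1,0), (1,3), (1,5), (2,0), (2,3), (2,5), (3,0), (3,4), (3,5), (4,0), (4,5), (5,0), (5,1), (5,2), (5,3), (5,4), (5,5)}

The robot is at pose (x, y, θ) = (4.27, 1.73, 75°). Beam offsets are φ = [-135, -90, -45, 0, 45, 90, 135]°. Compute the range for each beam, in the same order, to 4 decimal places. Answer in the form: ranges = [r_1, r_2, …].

beam 1: φ=-135°, α=300°
  d=(0.5000,-0.8660)  start (4,1)  tX=1.4600 tY=0.8429  stride 1/|dx|=2.0000 1/|dy|=1.1547
    cross y-line → (4,0), t=0.8429 (wall)
  → r_1 = 0.8429
beam 2: φ=-90°, α=345°
  d=(0.9659,-0.2588)  start (4,1)  tX=0.7558 tY=2.8205  stride 1/|dx|=1.0353 1/|dy|=3.8637
    cross x-line → (5,1), t=0.7558 (wall)
  → r_2 = 0.7558
beam 3: φ=-45°, α=30°
  d=(0.8660,0.5000)  start (4,1)  tX=0.8429 tY=0.5400  stride 1/|dx|=1.1547 1/|dy|=2.0000
    cross y-line → (4,2), t=0.5400
    cross x-line → (5,2), t=0.8429 (wall)
  → r_3 = 0.8429
beam 4: φ=0°, α=75°
  d=(0.2588,0.9659)  start (4,1)  tX=2.8205 tY=0.2795  stride 1/|dx|=3.8637 1/|dy|=1.0353
    cross y-line → (4,2), t=0.2795
    cross y-line → (4,3), t=1.3148
    cross y-line → (4,4), t=2.3501
    cross x-line → (5,4), t=2.8205 (wall)
  → r_4 = 2.8205
beam 5: φ=45°, α=120°
  d=(-0.5000,0.8660)  start (4,1)  tX=0.5400 tY=0.3118  stride 1/|dx|=2.0000 1/|dy|=1.1547
    cross y-line → (4,2), t=0.3118
    cross x-line → (3,2), t=0.5400
    cross y-line → (3,3), t=1.4665
    cross x-line → (2,3), t=2.5400 (wall)
  → r_5 = 2.5400
beam 6: φ=90°, α=165°
  d=(-0.9659,0.2588)  start (4,1)  tX=0.2795 tY=1.0432  stride 1/|dx|=1.0353 1/|dy|=3.8637
    cross x-line → (3,1), t=0.2795
    cross y-line → (3,2), t=1.0432
    cross x-line → (2,2), t=1.3148
    cross x-line → (1,2), t=2.3501
    cross x-line → (0,2), t=3.3854 (wall)
  → r_6 = 3.3854
beam 7: φ=135°, α=210°
  d=(-0.8660,-0.5000)  start (4,1)  tX=0.3118 tY=1.4600  stride 1/|dx|=1.1547 1/|dy|=2.0000
    cross x-line → (3,1), t=0.3118
    cross y-line → (3,0), t=1.4600 (wall)
  → r_7 = 1.4600

ranges = [0.8429, 0.7558, 0.8429, 2.8205, 2.5400, 3.3854, 1.4600]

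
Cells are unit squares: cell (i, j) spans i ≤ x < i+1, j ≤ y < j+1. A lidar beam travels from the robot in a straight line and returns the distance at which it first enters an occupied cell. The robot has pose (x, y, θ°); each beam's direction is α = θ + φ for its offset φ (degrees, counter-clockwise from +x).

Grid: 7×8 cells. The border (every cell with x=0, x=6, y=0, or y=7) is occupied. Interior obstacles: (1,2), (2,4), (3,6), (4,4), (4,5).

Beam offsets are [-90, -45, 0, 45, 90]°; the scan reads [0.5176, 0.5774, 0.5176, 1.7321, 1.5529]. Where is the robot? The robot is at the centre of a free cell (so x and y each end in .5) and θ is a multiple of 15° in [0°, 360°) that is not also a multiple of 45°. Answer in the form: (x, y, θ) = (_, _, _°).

(x, y, θ) = (4.5, 6.5, 285°)

The pose lattice has 25·16 = 400 candidates. Test each by forward raycasting.
  (4.5, 1.5, 120°): beam 1 = 1.7321 ≠ 0.5176 ✗
  (2.5, 3.5, 60°): beam 1 = 4.0415 ≠ 0.5176 ✗
  (5.5, 4.5, 165°): beam 1 = 1.9319 ≠ 0.5176 ✗
  (3.5, 5.5, 255°): beam 1 = 2.5882 ≠ 0.5176 ✗
  (5.5, 2.5, 345°): beam 1 = 1.5529 ≠ 0.5176 ✗
  …
  (4.5, 6.5, 285°): r_1=0.5176, r_2=0.5774, r_3=0.5176, r_4=1.7321, r_5=1.5529 — all match ✓
No second candidate reproduces the full scan.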